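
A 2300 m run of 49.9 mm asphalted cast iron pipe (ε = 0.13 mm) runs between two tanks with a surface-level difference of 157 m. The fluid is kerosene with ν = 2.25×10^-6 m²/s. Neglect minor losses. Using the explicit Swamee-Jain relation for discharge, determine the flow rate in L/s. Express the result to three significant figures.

Q ≈ 2.98 L/s

Swamee-Jain (Type II): Q = -0.965·√(gD⁵h_f/L)·ln[ε/(3.7D) + √(3.17ν²L/(gD³h_f))]
√(gD⁵h_f/L) = √(9.81·0.0499⁵·157/2300) = 4.552×10^-4
ε/(3.7D) = 7.04×10^-4; √(3.17ν²L/(gD³h_f)) = 4.39×10^-4
Q = -0.965·4.552×10^-4·ln(0.001143) = 0.002975 m³/s
Check: V = 1.52 m/s, Re = 3.37×10^4, f = 0.02921, h_f = 159 m ≈ 157 m ✓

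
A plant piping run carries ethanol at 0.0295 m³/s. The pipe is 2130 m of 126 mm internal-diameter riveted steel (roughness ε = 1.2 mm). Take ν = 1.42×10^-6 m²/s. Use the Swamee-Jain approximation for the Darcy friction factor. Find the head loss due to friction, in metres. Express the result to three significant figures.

V = 4Q/(πD²) = 4·0.0295/(π·0.126²) = 2.366 m/s
Re = VD/ν = 2.366·0.126/1.42×10^-6 = 2.10×10^5 → turbulent
ε/D = 1.2/126 = 0.00952
Swamee-Jain: f = 0.03773
h_f = f(L/D)V²/(2g) = 0.03773·(2130/0.126)·2.366²/(2·9.81) = 182.0 m

h_f ≈ 182 m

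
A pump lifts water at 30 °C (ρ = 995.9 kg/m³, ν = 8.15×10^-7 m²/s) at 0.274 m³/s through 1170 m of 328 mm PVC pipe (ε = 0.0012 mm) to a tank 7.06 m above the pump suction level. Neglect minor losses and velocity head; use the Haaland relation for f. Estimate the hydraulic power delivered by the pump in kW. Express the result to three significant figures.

V = 4Q/(πD²) = 3.243 m/s; Re = 1.31×10^6; ε/D = 3.66×10^-6; f = 0.01116
h_f = f(L/D)V²/2g = 21.33 m
Total head H = z + h_f = 7.06 + 21.33 = 28.39 m
P_hyd = ρgQH = 995.9·9.81·0.274·28.39 = 76.00 kW

P_hyd ≈ 76.0 kW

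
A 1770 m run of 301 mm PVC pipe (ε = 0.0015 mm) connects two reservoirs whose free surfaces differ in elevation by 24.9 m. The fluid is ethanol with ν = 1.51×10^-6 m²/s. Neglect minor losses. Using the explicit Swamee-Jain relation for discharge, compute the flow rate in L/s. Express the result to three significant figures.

Swamee-Jain (Type II): Q = -0.965·√(gD⁵h_f/L)·ln[ε/(3.7D) + √(3.17ν²L/(gD³h_f))]
√(gD⁵h_f/L) = √(9.81·0.301⁵·24.9/1770) = 0.01847
ε/(3.7D) = 1.35×10^-6; √(3.17ν²L/(gD³h_f)) = 4.38×10^-5
Q = -0.965·0.01847·ln(4.517×10^-5) = 0.1783 m³/s
Check: V = 2.51 m/s, Re = 4.99×10^5, f = 0.01317, h_f = 24.8 m ≈ 24.9 m ✓

Q ≈ 178 L/s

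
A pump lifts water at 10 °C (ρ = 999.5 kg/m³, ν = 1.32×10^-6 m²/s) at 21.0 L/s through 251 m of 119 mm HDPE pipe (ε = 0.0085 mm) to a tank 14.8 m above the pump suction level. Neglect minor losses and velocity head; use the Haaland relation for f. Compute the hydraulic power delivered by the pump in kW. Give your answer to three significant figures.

V = 4Q/(πD²) = 1.888 m/s; Re = 1.70×10^5; ε/D = 7.14×10^-5; f = 0.01643
h_f = f(L/D)V²/2g = 6.299 m
Total head H = z + h_f = 14.8 + 6.299 = 21.10 m
P_hyd = ρgQH = 999.5·9.81·0.0210·21.10 = 4.344 kW

P_hyd ≈ 4.34 kW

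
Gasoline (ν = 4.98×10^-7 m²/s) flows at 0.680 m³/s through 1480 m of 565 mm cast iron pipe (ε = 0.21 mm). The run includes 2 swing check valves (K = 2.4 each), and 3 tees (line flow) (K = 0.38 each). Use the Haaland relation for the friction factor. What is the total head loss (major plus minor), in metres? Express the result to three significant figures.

V = 4Q/(πD²) = 2.712 m/s; V²/2g = 0.3749 m
Re = 3.08×10^6, ε/D = 3.72×10^-4 → f = 0.01586 (Haaland)
Major: h_f = f(L/D)·V²/2g = 0.01586·2619·0.3749 = 15.57 m
Minor: ΣK = 5.94; h_m = ΣK·V²/2g = 2.227 m
Total H_L = 15.57 + 2.227 = 17.80 m

H_L ≈ 17.8 m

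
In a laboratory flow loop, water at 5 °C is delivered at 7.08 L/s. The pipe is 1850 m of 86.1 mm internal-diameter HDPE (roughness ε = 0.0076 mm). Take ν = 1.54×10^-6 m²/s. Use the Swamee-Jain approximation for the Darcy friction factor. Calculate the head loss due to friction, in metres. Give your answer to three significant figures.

V = 4Q/(πD²) = 4·0.00708/(π·0.0861²) = 1.216 m/s
Re = VD/ν = 1.216·0.0861/1.54×10^-6 = 6.80×10^4 → turbulent
ε/D = 0.0076/86.1 = 8.83×10^-5
Swamee-Jain: f = 0.01982
h_f = f(L/D)V²/(2g) = 0.01982·(1850/0.0861)·1.216²/(2·9.81) = 32.09 m

h_f ≈ 32.1 m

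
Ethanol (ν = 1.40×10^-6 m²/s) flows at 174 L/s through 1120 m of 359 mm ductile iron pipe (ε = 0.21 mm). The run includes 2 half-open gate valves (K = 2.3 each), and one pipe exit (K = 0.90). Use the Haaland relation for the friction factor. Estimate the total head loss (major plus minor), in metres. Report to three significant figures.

H_L ≈ 9.38 m

V = 4Q/(πD²) = 1.719 m/s; V²/2g = 0.1506 m
Re = 4.41×10^5, ε/D = 5.85×10^-4 → f = 0.01819 (Haaland)
Major: h_f = f(L/D)·V²/2g = 0.01819·3120·0.1506 = 8.547 m
Minor: ΣK = 5.50; h_m = ΣK·V²/2g = 0.8283 m
Total H_L = 8.547 + 0.8283 = 9.376 m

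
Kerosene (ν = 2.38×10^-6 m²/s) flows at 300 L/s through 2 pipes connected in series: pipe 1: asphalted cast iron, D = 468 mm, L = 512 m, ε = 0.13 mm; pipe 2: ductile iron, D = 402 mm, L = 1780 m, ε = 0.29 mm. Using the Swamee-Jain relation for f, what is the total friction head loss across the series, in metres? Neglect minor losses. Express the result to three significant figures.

Pipe 1: V = 1.744 m/s, Re = 3.43×10^5, ε/D = 2.78×10^-4, f = 0.01669, h_1 = f(L/D)V²/2g = 2.831 m
Pipe 2: V = 2.364 m/s, Re = 3.99×10^5, ε/D = 7.21×10^-4, f = 0.01922, h_2 = f(L/D)V²/2g = 24.23 m
Series → Q common, losses add: H = Σh = 27.06 m

H ≈ 27.1 m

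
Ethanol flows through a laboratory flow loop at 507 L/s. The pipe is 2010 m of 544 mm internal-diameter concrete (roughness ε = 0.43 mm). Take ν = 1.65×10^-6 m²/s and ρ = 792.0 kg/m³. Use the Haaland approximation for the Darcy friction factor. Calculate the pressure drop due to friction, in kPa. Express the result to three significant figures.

Δp ≈ 132 kPa

V = 4Q/(πD²) = 4·0.507/(π·0.544²) = 2.181 m/s
Re = VD/ν = 2.181·0.544/1.65×10^-6 = 7.19×10^5 → turbulent
ε/D = 0.43/544 = 7.90×10^-4
Haaland: f = 0.01903
h_f = f(L/D)V²/(2g) = 0.01903·(2010/0.544)·2.181²/(2·9.81) = 17.05 m
Δp = ρg·h_f = 792.0·9.81·17.05 = 132.5 kPa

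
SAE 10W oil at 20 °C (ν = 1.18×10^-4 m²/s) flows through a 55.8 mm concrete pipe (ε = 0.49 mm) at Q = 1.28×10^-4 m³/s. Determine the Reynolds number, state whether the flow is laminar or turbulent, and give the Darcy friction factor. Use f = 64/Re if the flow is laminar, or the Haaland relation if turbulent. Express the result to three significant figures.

Re ≈ 24.8; laminar; f = 64/Re ≈ 2.59

V = 4Q/(πD²) = 0.05234 m/s
Re = VD/ν = 0.05234·0.0558/1.18×10^-4 = 24.8
Re < 2300 → laminar → f = 64/Re = 2.586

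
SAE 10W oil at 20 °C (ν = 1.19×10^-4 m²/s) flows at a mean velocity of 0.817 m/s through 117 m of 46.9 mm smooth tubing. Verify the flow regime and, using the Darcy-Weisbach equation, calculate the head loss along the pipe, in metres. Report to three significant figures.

Re = VD/ν = 0.817·0.04690/1.19×10^-4 = 322 → laminar (Re < 2300)
f = 64/Re = 0.1988
h_f = f(L/D)V²/(2g) = 0.1988·(117/0.04690)·0.817²/(2·9.81) = 16.87 m

h_f ≈ 16.9 m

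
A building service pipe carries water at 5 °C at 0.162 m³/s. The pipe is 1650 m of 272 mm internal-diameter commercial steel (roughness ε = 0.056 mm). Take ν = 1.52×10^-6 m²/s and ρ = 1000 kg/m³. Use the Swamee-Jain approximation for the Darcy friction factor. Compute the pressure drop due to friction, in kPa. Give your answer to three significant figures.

Δp ≈ 367 kPa

V = 4Q/(πD²) = 4·0.162/(π·0.272²) = 2.788 m/s
Re = VD/ν = 2.788·0.272/1.52×10^-6 = 4.99×10^5 → turbulent
ε/D = 0.056/272 = 2.06×10^-4
Swamee-Jain: f = 0.01557
h_f = f(L/D)V²/(2g) = 0.01557·(1650/0.272)·2.788²/(2·9.81) = 37.42 m
Δp = ρg·h_f = 1000·9.81·37.42 = 367.1 kPa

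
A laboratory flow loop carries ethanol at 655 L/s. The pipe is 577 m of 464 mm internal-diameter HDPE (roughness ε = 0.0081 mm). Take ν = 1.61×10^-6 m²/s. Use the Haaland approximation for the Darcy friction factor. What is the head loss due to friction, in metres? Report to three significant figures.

V = 4Q/(πD²) = 4·0.655/(π·0.464²) = 3.874 m/s
Re = VD/ν = 3.874·0.464/1.61×10^-6 = 1.12×10^6 → turbulent
ε/D = 0.0081/464 = 1.75×10^-5
Haaland: f = 0.01173
h_f = f(L/D)V²/(2g) = 0.01173·(577/0.464)·3.874²/(2·9.81) = 11.15 m

h_f ≈ 11.2 m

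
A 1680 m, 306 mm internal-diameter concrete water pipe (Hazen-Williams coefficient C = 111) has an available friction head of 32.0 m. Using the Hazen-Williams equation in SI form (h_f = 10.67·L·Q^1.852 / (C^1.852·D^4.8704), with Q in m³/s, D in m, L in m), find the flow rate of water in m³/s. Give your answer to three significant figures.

Q ≈ 0.162 m³/s

Rearranging: Q = [h_f·C^1.852·D^4.8704 / (10.67·L)]^(1/1.852)
Q = [32.0·111^1.852·0.306^4.8704 / (10.67·1680)]^0.540 = 0.1618 m³/s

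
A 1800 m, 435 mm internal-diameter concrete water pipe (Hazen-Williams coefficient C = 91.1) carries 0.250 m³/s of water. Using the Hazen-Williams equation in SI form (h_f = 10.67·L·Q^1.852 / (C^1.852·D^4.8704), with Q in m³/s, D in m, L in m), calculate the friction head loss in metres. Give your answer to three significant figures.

h_f ≈ 20.0 m

h_f = 10.67·1800·0.250^1.852 / (91.1^1.852·0.435^4.8704) = 19.96 m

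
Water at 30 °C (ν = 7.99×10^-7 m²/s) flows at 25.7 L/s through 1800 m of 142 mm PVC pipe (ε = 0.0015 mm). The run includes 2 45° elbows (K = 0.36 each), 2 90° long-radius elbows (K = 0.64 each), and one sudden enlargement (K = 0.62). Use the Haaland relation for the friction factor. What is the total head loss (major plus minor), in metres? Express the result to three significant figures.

H_L ≈ 25.1 m

V = 4Q/(πD²) = 1.623 m/s; V²/2g = 0.1342 m
Re = 2.88×10^5, ε/D = 1.06×10^-5 → f = 0.01453 (Haaland)
Major: h_f = f(L/D)·V²/2g = 0.01453·12676·0.1342 = 24.72 m
Minor: ΣK = 2.62; h_m = ΣK·V²/2g = 0.3517 m
Total H_L = 24.72 + 0.3517 = 25.08 m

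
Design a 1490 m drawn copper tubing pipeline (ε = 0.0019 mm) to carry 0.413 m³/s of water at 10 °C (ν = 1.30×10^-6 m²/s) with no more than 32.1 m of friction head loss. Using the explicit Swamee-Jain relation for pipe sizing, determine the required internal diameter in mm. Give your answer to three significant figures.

Swamee-Jain (Type III): D = 0.66·[ε^1.25·(LQ²/(gh_f))^4.75 + ν·Q^9.4·(L/(gh_f))^5.2]^0.04
LQ²/(gh_f) = 0.8071; L/(gh_f) = 4.732
Term 1 = ε^1.25·(…)^4.75 = 2.55×10^-8; Term 2 = ν·Q^9.4·(…)^5.2 = 1.03×10^-6
D = 0.66·(2.55×10^-8 + 1.03×10^-6)^0.04 = 0.3806 m = 381 mm
Check: V = 3.63 m/s, Re = 1.06×10^6, f = 0.01162, h_f = 30.5 m ≈ 32.1 m ✓

D ≈ 381 mm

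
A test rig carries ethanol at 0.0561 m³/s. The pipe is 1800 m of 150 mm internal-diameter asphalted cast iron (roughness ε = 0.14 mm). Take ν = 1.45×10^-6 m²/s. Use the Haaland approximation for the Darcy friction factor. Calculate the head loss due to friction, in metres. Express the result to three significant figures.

h_f ≈ 124 m

V = 4Q/(πD²) = 4·0.0561/(π·0.150²) = 3.175 m/s
Re = VD/ν = 3.175·0.150/1.45×10^-6 = 3.28×10^5 → turbulent
ε/D = 0.14/150 = 9.33×10^-4
Haaland: f = 0.02017
h_f = f(L/D)V²/(2g) = 0.02017·(1800/0.150)·3.175²/(2·9.81) = 124.3 m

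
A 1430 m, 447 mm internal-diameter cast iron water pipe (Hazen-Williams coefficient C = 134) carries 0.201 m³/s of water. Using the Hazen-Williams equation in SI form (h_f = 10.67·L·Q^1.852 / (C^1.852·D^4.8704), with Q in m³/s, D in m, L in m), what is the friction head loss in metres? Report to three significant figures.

h_f ≈ 4.54 m

h_f = 10.67·1430·0.201^1.852 / (134^1.852·0.447^4.8704) = 4.537 m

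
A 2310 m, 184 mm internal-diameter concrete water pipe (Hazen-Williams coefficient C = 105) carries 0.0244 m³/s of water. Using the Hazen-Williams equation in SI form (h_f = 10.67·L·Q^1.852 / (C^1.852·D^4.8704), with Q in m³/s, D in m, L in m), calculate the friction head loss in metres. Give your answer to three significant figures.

h_f ≈ 17.5 m

h_f = 10.67·2310·0.0244^1.852 / (105^1.852·0.184^4.8704) = 17.48 m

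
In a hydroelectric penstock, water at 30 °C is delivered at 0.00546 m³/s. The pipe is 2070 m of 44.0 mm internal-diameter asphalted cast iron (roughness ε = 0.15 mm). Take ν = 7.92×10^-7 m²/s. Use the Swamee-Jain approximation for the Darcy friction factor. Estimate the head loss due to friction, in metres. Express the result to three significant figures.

h_f ≈ 864 m

V = 4Q/(πD²) = 4·0.00546/(π·0.0440²) = 3.591 m/s
Re = VD/ν = 3.591·0.0440/7.92×10^-7 = 1.99×10^5 → turbulent
ε/D = 0.15/44.0 = 0.00341
Swamee-Jain: f = 0.02793
h_f = f(L/D)V²/(2g) = 0.02793·(2070/0.0440)·3.591²/(2·9.81) = 863.5 m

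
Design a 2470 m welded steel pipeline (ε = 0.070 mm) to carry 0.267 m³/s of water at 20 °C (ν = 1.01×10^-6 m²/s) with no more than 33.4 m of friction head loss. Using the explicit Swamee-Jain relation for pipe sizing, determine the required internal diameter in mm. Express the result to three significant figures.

Swamee-Jain (Type III): D = 0.66·[ε^1.25·(LQ²/(gh_f))^4.75 + ν·Q^9.4·(L/(gh_f))^5.2]^0.04
LQ²/(gh_f) = 0.5374; L/(gh_f) = 7.538
Term 1 = ε^1.25·(…)^4.75 = 3.35×10^-7; Term 2 = ν·Q^9.4·(…)^5.2 = 1.50×10^-7
D = 0.66·(3.35×10^-7 + 1.50×10^-7)^0.04 = 0.3690 m = 369 mm
Check: V = 2.50 m/s, Re = 9.12×10^5, f = 0.01474, h_f = 31.4 m ≈ 33.4 m ✓

D ≈ 369 mm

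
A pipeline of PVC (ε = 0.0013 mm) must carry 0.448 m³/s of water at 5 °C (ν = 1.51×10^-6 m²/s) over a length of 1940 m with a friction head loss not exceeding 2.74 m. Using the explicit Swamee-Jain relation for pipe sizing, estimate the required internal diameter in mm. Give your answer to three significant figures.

D ≈ 695 mm

Swamee-Jain (Type III): D = 0.66·[ε^1.25·(LQ²/(gh_f))^4.75 + ν·Q^9.4·(L/(gh_f))^5.2]^0.04
LQ²/(gh_f) = 14.49; L/(gh_f) = 72.17
Term 1 = ε^1.25·(…)^4.75 = 0.0144; Term 2 = ν·Q^9.4·(…)^5.2 = 3.67
D = 0.66·(0.0144 + 3.67)^0.04 = 0.6953 m = 695 mm
Check: V = 1.18 m/s, Re = 5.43×10^5, f = 0.01293, h_f = 2.56 m ≈ 2.74 m ✓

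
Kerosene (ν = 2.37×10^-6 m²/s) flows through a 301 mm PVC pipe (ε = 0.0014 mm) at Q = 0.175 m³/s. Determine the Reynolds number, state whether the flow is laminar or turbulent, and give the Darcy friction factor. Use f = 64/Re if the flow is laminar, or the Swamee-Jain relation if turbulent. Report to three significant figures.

V = 4Q/(πD²) = 2.459 m/s
Re = VD/ν = 2.459·0.301/2.37×10^-6 = 3.12×10^5
Re > 4000 → turbulent; ε/D = 4.65×10^-6
Swamee-Jain: f = 0.01432

Re ≈ 3.12×10^5; turbulent; f ≈ 0.0143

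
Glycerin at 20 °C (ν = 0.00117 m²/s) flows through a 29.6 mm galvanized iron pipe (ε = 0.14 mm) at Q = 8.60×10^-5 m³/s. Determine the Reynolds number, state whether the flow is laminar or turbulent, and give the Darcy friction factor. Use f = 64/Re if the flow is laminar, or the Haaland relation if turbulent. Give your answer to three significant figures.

V = 4Q/(πD²) = 0.1250 m/s
Re = VD/ν = 0.1250·0.0296/0.00117 = 3.16
Re < 2300 → laminar → f = 64/Re = 20.24

Re ≈ 3.16; laminar; f = 64/Re ≈ 20.2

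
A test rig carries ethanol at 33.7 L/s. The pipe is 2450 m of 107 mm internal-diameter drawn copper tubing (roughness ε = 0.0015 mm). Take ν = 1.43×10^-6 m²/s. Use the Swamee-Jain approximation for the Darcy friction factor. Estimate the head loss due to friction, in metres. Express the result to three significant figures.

V = 4Q/(πD²) = 4·0.0337/(π·0.107²) = 3.748 m/s
Re = VD/ν = 3.748·0.107/1.43×10^-6 = 2.80×10^5 → turbulent
ε/D = 0.0015/107 = 1.40×10^-5
Swamee-Jain: f = 0.01472
h_f = f(L/D)V²/(2g) = 0.01472·(2450/0.107)·3.748²/(2·9.81) = 241.2 m

h_f ≈ 241 m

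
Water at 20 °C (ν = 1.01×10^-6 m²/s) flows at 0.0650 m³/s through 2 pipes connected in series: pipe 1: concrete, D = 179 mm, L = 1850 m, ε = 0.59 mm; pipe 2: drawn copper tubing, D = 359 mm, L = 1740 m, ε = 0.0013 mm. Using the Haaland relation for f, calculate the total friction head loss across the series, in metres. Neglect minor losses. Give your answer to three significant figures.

Pipe 1: V = 2.583 m/s, Re = 4.58×10^5, ε/D = 0.00330, f = 0.02718, h_1 = f(L/D)V²/2g = 95.50 m
Pipe 2: V = 0.6421 m/s, Re = 2.28×10^5, ε/D = 3.62×10^-6, f = 0.01513, h_2 = f(L/D)V²/2g = 1.541 m
Series → Q common, losses add: H = Σh = 97.05 m

H ≈ 97.0 m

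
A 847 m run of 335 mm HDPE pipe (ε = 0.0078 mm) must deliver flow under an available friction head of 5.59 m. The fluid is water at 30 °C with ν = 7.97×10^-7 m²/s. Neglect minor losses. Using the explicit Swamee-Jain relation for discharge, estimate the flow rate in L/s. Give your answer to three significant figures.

Q ≈ 164 L/s

Swamee-Jain (Type II): Q = -0.965·√(gD⁵h_f/L)·ln[ε/(3.7D) + √(3.17ν²L/(gD³h_f))]
√(gD⁵h_f/L) = √(9.81·0.335⁵·5.59/847) = 0.01653
ε/(3.7D) = 6.29×10^-6; √(3.17ν²L/(gD³h_f)) = 2.88×10^-5
Q = -0.965·0.01653·ln(3.506×10^-5) = 0.1636 m³/s
Check: V = 1.86 m/s, Re = 7.80×10^5, f = 0.01258, h_f = 5.59 m ≈ 5.59 m ✓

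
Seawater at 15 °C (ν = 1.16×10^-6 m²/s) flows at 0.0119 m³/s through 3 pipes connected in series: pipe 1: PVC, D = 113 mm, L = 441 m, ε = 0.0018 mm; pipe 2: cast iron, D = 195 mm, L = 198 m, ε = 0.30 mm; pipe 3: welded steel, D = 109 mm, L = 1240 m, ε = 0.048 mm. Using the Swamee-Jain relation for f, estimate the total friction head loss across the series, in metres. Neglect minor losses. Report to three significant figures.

Pipe 1: V = 1.187 m/s, Re = 1.16×10^5, ε/D = 1.59×10^-5, f = 0.01744, h_1 = f(L/D)V²/2g = 4.884 m
Pipe 2: V = 0.3985 m/s, Re = 6.70×10^4, ε/D = 0.00154, f = 0.02488, h_2 = f(L/D)V²/2g = 0.2044 m
Pipe 3: V = 1.275 m/s, Re = 1.20×10^5, ε/D = 4.40×10^-4, f = 0.01969, h_3 = f(L/D)V²/2g = 18.57 m
Series → Q common, losses add: H = Σh = 23.65 m

H ≈ 23.7 m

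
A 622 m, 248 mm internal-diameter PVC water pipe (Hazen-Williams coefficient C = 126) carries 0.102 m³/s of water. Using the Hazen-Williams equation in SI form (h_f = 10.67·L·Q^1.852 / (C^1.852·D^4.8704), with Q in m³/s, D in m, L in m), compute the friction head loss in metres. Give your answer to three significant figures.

h_f ≈ 11.1 m

h_f = 10.67·622·0.102^1.852 / (126^1.852·0.248^4.8704) = 11.10 m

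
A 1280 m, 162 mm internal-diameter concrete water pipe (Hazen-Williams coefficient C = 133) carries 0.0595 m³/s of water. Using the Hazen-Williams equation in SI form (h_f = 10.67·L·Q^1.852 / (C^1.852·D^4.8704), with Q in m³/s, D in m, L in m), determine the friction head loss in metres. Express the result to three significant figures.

h_f = 10.67·1280·0.0595^1.852 / (133^1.852·0.162^4.8704) = 60.59 m

h_f ≈ 60.6 m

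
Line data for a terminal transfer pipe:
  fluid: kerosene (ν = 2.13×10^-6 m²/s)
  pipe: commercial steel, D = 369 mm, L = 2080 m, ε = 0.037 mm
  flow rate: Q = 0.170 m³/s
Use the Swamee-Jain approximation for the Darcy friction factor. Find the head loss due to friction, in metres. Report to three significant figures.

V = 4Q/(πD²) = 4·0.170/(π·0.369²) = 1.590 m/s
Re = VD/ν = 1.590·0.369/2.13×10^-6 = 2.75×10^5 → turbulent
ε/D = 0.037/369 = 1.00×10^-4
Swamee-Jain: f = 0.01563
h_f = f(L/D)V²/(2g) = 0.01563·(2080/0.369)·1.590²/(2·9.81) = 11.35 m

h_f ≈ 11.3 m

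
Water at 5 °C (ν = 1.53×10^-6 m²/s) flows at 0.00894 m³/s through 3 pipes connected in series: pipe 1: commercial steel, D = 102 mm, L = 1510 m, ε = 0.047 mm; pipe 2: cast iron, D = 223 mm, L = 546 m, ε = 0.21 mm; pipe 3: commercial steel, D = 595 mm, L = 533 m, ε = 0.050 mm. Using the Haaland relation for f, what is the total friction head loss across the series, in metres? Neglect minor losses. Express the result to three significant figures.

Pipe 1: V = 1.094 m/s, Re = 7.29×10^4, ε/D = 4.61×10^-4, f = 0.02081, h_1 = f(L/D)V²/2g = 18.80 m
Pipe 2: V = 0.2289 m/s, Re = 3.34×10^4, ε/D = 9.42×10^-4, f = 0.02506, h_2 = f(L/D)V²/2g = 0.1638 m
Pipe 3: V = 0.03215 m/s, Re = 1.25×10^4, ε/D = 8.40×10^-5, f = 0.02917, h_3 = f(L/D)V²/2g = 0.001377 m
Series → Q common, losses add: H = Σh = 18.96 m

H ≈ 19.0 m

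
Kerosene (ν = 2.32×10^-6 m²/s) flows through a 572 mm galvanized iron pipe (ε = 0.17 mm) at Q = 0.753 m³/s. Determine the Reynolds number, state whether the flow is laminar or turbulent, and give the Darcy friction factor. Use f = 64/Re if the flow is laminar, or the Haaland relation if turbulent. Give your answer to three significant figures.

V = 4Q/(πD²) = 2.930 m/s
Re = VD/ν = 2.930·0.572/2.32×10^-6 = 7.22×10^5
Re > 4000 → turbulent; ε/D = 2.97×10^-4
Haaland: f = 0.01580

Re ≈ 7.22×10^5; turbulent; f ≈ 0.0158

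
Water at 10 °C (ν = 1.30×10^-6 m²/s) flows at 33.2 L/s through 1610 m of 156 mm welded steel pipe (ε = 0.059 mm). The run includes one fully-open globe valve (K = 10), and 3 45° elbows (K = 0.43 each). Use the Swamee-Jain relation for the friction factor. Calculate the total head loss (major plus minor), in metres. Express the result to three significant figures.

V = 4Q/(πD²) = 1.737 m/s; V²/2g = 0.1538 m
Re = 2.08×10^5, ε/D = 3.78×10^-4 → f = 0.01818 (Swamee-Jain)
Major: h_f = f(L/D)·V²/2g = 0.01818·10321·0.1538 = 28.86 m
Minor: ΣK = 11.3; h_m = ΣK·V²/2g = 1.736 m
Total H_L = 28.86 + 1.736 = 30.60 m

H_L ≈ 30.6 m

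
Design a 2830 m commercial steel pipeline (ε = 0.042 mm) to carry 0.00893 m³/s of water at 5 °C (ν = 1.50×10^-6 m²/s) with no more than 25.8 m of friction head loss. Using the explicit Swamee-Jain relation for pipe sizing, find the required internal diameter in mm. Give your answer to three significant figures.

Swamee-Jain (Type III): D = 0.66·[ε^1.25·(LQ²/(gh_f))^4.75 + ν·Q^9.4·(L/(gh_f))^5.2]^0.04
LQ²/(gh_f) = 8.917×10^-4; L/(gh_f) = 11.18
Term 1 = ε^1.25·(…)^4.75 = 1.10×10^-20; Term 2 = ν·Q^9.4·(…)^5.2 = 2.32×10^-20
D = 0.66·(1.10×10^-20 + 2.32×10^-20)^0.04 = 0.1099 m = 110 mm
Check: V = 0.942 m/s, Re = 6.90×10^4, f = 0.02103, h_f = 24.5 m ≈ 25.8 m ✓

D ≈ 110 mm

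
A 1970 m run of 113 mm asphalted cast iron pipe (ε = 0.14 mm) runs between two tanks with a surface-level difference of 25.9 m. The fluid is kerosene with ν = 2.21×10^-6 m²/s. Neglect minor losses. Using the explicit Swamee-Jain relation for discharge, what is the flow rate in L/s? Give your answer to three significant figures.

Q ≈ 11.0 L/s

Swamee-Jain (Type II): Q = -0.965·√(gD⁵h_f/L)·ln[ε/(3.7D) + √(3.17ν²L/(gD³h_f))]
√(gD⁵h_f/L) = √(9.81·0.113⁵·25.9/1970) = 0.001542
ε/(3.7D) = 3.35×10^-4; √(3.17ν²L/(gD³h_f)) = 2.88×10^-4
Q = -0.965·0.001542·ln(6.233×10^-4) = 0.01098 m³/s
Check: V = 1.09 m/s, Re = 5.60×10^4, f = 0.02452, h_f = 26.1 m ≈ 25.9 m ✓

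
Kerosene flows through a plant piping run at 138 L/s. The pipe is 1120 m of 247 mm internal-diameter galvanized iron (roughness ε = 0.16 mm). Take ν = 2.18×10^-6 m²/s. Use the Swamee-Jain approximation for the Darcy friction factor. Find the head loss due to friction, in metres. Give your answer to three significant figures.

V = 4Q/(πD²) = 4·0.138/(π·0.247²) = 2.880 m/s
Re = VD/ν = 2.880·0.247/2.18×10^-6 = 3.26×10^5 → turbulent
ε/D = 0.16/247 = 6.48×10^-4
Swamee-Jain: f = 0.01904
h_f = f(L/D)V²/(2g) = 0.01904·(1120/0.247)·2.880²/(2·9.81) = 36.49 m

h_f ≈ 36.5 m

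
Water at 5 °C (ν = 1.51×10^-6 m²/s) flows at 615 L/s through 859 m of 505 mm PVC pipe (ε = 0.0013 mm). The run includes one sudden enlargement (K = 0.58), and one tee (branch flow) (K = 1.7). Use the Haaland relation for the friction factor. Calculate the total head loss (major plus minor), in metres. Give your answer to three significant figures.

H_L ≈ 10.6 m

V = 4Q/(πD²) = 3.070 m/s; V²/2g = 0.4805 m
Re = 1.03×10^6, ε/D = 2.57×10^-6 → f = 0.01158 (Haaland)
Major: h_f = f(L/D)·V²/2g = 0.01158·1701·0.4805 = 9.462 m
Minor: ΣK = 2.28; h_m = ΣK·V²/2g = 1.096 m
Total H_L = 9.462 + 1.096 = 10.56 m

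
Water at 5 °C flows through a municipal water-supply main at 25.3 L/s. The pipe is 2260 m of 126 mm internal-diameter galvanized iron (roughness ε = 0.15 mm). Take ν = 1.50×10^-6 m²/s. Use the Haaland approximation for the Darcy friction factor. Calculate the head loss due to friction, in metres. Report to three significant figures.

V = 4Q/(πD²) = 4·0.0253/(π·0.126²) = 2.029 m/s
Re = VD/ν = 2.029·0.126/1.50×10^-6 = 1.70×10^5 → turbulent
ε/D = 0.15/126 = 0.00119
Haaland: f = 0.02182
h_f = f(L/D)V²/(2g) = 0.02182·(2260/0.126)·2.029²/(2·9.81) = 82.12 m

h_f ≈ 82.1 m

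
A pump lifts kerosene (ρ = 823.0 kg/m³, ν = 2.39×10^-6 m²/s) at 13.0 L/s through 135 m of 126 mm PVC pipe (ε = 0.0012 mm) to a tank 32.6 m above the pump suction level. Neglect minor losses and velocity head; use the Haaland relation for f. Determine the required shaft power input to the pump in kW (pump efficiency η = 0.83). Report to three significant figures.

V = 4Q/(πD²) = 1.043 m/s; Re = 5.50×10^4; ε/D = 9.52×10^-6; f = 0.02030
h_f = f(L/D)V²/2g = 1.205 m
Total head H = z + h_f = 32.6 + 1.205 = 33.81 m
P_hyd = ρgQH = 823.0·9.81·0.0130·33.81 = 3.548 kW
P_shaft = P_hyd/η = 3.548/0.83 = 4.275 kW

P_shaft ≈ 4.27 kW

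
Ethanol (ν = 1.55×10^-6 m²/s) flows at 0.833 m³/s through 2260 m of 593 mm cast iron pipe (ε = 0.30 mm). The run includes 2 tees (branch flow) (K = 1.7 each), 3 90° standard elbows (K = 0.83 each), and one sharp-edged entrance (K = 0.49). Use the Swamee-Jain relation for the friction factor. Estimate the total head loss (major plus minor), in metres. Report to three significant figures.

H_L ≈ 33.5 m

V = 4Q/(πD²) = 3.016 m/s; V²/2g = 0.4637 m
Re = 1.15×10^6, ε/D = 5.06×10^-4 → f = 0.01727 (Swamee-Jain)
Major: h_f = f(L/D)·V²/2g = 0.01727·3811·0.4637 = 30.52 m
Minor: ΣK = 6.38; h_m = ΣK·V²/2g = 2.958 m
Total H_L = 30.52 + 2.958 = 33.48 m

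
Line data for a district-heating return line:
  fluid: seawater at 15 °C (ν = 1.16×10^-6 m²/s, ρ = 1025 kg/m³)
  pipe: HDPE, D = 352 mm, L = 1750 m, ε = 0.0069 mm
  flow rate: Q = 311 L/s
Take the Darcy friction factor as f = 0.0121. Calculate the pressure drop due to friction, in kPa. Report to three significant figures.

V = 4Q/(πD²) = 4·0.311/(π·0.352²) = 3.196 m/s
h_f = f(L/D)V²/(2g) = 0.01210·(1750/0.352)·3.196²/(2·9.81) = 31.31 m
Δp = ρg·h_f = 1025·9.81·31.31 = 314.9 kPa

Δp ≈ 315 kPa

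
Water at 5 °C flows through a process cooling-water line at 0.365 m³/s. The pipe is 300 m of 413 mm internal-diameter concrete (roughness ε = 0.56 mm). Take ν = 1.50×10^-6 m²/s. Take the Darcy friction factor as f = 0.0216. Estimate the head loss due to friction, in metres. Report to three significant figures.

h_f ≈ 5.94 m

V = 4Q/(πD²) = 4·0.365/(π·0.413²) = 2.725 m/s
h_f = f(L/D)V²/(2g) = 0.02160·(300/0.413)·2.725²/(2·9.81) = 5.937 m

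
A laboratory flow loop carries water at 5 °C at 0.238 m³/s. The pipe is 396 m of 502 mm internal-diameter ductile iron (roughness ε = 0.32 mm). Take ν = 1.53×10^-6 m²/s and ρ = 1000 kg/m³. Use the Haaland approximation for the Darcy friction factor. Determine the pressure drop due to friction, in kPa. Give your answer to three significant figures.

V = 4Q/(πD²) = 4·0.238/(π·0.502²) = 1.202 m/s
Re = VD/ν = 1.202·0.502/1.53×10^-6 = 3.95×10^5 → turbulent
ε/D = 0.32/502 = 6.37×10^-4
Haaland: f = 0.01858
h_f = f(L/D)V²/(2g) = 0.01858·(396/0.502)·1.202²/(2·9.81) = 1.080 m
Δp = ρg·h_f = 1000·9.81·1.080 = 10.59 kPa

Δp ≈ 10.6 kPa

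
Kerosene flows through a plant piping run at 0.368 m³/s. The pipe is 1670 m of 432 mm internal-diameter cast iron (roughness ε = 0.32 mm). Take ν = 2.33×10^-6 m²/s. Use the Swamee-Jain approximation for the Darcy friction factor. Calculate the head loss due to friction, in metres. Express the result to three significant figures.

V = 4Q/(πD²) = 4·0.368/(π·0.432²) = 2.511 m/s
Re = VD/ν = 2.511·0.432/2.33×10^-6 = 4.65×10^5 → turbulent
ε/D = 0.32/432 = 7.41×10^-4
Swamee-Jain: f = 0.01919
h_f = f(L/D)V²/(2g) = 0.01919·(1670/0.432)·2.511²/(2·9.81) = 23.83 m

h_f ≈ 23.8 m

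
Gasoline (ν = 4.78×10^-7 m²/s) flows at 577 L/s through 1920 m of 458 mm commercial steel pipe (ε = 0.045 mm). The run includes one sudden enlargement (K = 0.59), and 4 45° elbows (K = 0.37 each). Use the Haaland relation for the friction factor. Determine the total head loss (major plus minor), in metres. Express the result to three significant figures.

H_L ≈ 33.9 m

V = 4Q/(πD²) = 3.502 m/s; V²/2g = 0.6252 m
Re = 3.36×10^6, ε/D = 9.83×10^-5 → f = 0.01243 (Haaland)
Major: h_f = f(L/D)·V²/2g = 0.01243·4192·0.6252 = 32.57 m
Minor: ΣK = 2.07; h_m = ΣK·V²/2g = 1.294 m
Total H_L = 32.57 + 1.294 = 33.87 m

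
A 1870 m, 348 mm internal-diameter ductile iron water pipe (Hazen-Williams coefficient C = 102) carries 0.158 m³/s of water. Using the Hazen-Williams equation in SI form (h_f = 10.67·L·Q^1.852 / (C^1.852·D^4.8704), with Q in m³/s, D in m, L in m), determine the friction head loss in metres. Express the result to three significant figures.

h_f = 10.67·1870·0.158^1.852 / (102^1.852·0.348^4.8704) = 21.31 m

h_f ≈ 21.3 m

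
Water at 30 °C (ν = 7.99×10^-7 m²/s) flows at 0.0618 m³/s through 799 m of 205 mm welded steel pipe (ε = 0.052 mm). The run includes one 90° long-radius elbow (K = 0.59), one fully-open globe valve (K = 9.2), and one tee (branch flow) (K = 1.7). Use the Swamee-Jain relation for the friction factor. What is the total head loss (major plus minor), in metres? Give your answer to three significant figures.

H_L ≈ 13.2 m

V = 4Q/(πD²) = 1.872 m/s; V²/2g = 0.1787 m
Re = 4.80×10^5, ε/D = 2.54×10^-4 → f = 0.01604 (Swamee-Jain)
Major: h_f = f(L/D)·V²/2g = 0.01604·3898·0.1787 = 11.17 m
Minor: ΣK = 11.5; h_m = ΣK·V²/2g = 2.053 m
Total H_L = 11.17 + 2.053 = 13.22 m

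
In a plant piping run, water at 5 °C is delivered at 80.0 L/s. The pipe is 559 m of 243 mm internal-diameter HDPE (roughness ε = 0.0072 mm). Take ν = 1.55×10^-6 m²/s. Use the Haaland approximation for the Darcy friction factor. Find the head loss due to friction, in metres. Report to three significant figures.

V = 4Q/(πD²) = 4·0.0800/(π·0.243²) = 1.725 m/s
Re = VD/ν = 1.725·0.243/1.55×10^-6 = 2.70×10^5 → turbulent
ε/D = 0.0072/243 = 2.96×10^-5
Haaland: f = 0.01486
h_f = f(L/D)V²/(2g) = 0.01486·(559/0.243)·1.725²/(2·9.81) = 5.185 m

h_f ≈ 5.18 m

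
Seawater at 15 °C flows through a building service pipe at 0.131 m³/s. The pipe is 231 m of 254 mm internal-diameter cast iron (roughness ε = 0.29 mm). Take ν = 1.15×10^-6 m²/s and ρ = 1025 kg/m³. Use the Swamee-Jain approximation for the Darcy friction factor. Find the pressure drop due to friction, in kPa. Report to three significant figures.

V = 4Q/(πD²) = 4·0.131/(π·0.254²) = 2.585 m/s
Re = VD/ν = 2.585·0.254/1.15×10^-6 = 5.71×10^5 → turbulent
ε/D = 0.29/254 = 0.00114
Swamee-Jain: f = 0.02088
h_f = f(L/D)V²/(2g) = 0.02088·(231/0.254)·2.585²/(2·9.81) = 6.468 m
Δp = ρg·h_f = 1025·9.81·6.468 = 65.04 kPa

Δp ≈ 65.0 kPa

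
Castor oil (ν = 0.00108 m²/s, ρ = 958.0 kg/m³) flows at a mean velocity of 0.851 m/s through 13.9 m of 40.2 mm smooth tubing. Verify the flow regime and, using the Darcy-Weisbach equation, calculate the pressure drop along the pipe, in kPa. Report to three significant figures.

Re = VD/ν = 0.851·0.04020/0.00108 = 31.7 → laminar (Re < 2300)
f = 64/Re = 2.020
h_f = f(L/D)V²/(2g) = 2.020·(13.9/0.04020)·0.851²/(2·9.81) = 25.79 m
Δp = ρg·h_f = 958.0·9.81·25.79 = 242.3 kPa

Δp ≈ 242 kPa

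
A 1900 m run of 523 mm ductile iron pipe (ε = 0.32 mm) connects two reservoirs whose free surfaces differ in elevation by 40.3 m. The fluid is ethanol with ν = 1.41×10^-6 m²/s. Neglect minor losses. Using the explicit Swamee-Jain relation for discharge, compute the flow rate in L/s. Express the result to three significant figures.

Swamee-Jain (Type II): Q = -0.965·√(gD⁵h_f/L)·ln[ε/(3.7D) + √(3.17ν²L/(gD³h_f))]
√(gD⁵h_f/L) = √(9.81·0.523⁵·40.3/1900) = 0.09023
ε/(3.7D) = 1.65×10^-4; √(3.17ν²L/(gD³h_f)) = 1.46×10^-5
Q = -0.965·0.09023·ln(1.799×10^-4) = 0.7508 m³/s
Check: V = 3.50 m/s, Re = 1.30×10^6, f = 0.01791, h_f = 40.5 m ≈ 40.3 m ✓

Q ≈ 751 L/s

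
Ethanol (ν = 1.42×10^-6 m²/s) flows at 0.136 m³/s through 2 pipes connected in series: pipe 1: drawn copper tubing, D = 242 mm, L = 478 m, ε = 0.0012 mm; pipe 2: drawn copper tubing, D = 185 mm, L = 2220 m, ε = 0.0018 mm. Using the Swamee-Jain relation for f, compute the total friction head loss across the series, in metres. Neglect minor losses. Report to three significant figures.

H ≈ 210 m

Pipe 1: V = 2.957 m/s, Re = 5.04×10^5, ε/D = 4.96×10^-6, f = 0.01315, h_1 = f(L/D)V²/2g = 11.58 m
Pipe 2: V = 5.059 m/s, Re = 6.59×10^5, ε/D = 9.73×10^-6, f = 0.01265, h_2 = f(L/D)V²/2g = 198.1 m
Series → Q common, losses add: H = Σh = 209.7 m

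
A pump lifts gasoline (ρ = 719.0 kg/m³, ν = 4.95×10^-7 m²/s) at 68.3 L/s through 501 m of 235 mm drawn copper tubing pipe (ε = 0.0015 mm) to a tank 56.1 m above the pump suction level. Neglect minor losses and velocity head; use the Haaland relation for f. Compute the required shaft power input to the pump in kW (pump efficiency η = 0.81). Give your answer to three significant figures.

P_shaft ≈ 35.3 kW

V = 4Q/(πD²) = 1.575 m/s; Re = 7.48×10^5; ε/D = 6.38×10^-6; f = 0.01227
h_f = f(L/D)V²/2g = 3.305 m
Total head H = z + h_f = 56.1 + 3.305 = 59.40 m
P_hyd = ρgQH = 719.0·9.81·0.0683·59.40 = 28.62 kW
P_shaft = P_hyd/η = 28.62/0.81 = 35.33 kW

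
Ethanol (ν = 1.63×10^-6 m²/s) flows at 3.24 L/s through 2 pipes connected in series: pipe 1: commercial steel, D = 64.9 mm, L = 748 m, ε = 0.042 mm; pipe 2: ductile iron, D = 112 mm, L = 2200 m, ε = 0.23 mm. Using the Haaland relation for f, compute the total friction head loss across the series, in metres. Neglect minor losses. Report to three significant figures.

Pipe 1: V = 0.9794 m/s, Re = 3.90×10^4, ε/D = 6.47×10^-4, f = 0.02366, h_1 = f(L/D)V²/2g = 13.33 m
Pipe 2: V = 0.3289 m/s, Re = 2.26×10^4, ε/D = 0.00205, f = 0.02903, h_2 = f(L/D)V²/2g = 3.143 m
Series → Q common, losses add: H = Σh = 16.48 m

H ≈ 16.5 m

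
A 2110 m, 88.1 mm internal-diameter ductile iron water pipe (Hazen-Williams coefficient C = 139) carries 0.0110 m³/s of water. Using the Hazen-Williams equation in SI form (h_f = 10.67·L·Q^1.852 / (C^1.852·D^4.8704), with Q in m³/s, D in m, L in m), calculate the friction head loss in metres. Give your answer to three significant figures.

h_f ≈ 78.5 m

h_f = 10.67·2110·0.0110^1.852 / (139^1.852·0.0881^4.8704) = 78.46 m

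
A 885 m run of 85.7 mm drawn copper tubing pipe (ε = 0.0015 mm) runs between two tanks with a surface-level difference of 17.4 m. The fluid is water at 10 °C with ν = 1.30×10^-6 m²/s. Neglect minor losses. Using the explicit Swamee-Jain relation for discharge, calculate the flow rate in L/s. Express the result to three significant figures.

Swamee-Jain (Type II): Q = -0.965·√(gD⁵h_f/L)·ln[ε/(3.7D) + √(3.17ν²L/(gD³h_f))]
√(gD⁵h_f/L) = √(9.81·0.0857⁵·17.4/885) = 9.443×10^-4
ε/(3.7D) = 4.73×10^-6; √(3.17ν²L/(gD³h_f)) = 2.10×10^-4
Q = -0.965·9.443×10^-4·ln(2.148×10^-4) = 0.007696 m³/s
Check: V = 1.33 m/s, Re = 8.80×10^4, f = 0.01845, h_f = 17.3 m ≈ 17.4 m ✓

Q ≈ 7.70 L/s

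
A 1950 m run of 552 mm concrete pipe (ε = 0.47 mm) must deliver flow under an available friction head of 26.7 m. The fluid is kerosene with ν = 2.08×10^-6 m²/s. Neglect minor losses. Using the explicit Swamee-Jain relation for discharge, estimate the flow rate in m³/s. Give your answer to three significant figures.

Swamee-Jain (Type II): Q = -0.965·√(gD⁵h_f/L)·ln[ε/(3.7D) + √(3.17ν²L/(gD³h_f))]
√(gD⁵h_f/L) = √(9.81·0.552⁵·26.7/1950) = 0.08297
ε/(3.7D) = 2.30×10^-4; √(3.17ν²L/(gD³h_f)) = 2.46×10^-5
Q = -0.965·0.08297·ln(2.548×10^-4) = 0.6626 m³/s
Check: V = 2.77 m/s, Re = 7.35×10^5, f = 0.01946, h_f = 26.9 m ≈ 26.7 m ✓

Q ≈ 0.663 m³/s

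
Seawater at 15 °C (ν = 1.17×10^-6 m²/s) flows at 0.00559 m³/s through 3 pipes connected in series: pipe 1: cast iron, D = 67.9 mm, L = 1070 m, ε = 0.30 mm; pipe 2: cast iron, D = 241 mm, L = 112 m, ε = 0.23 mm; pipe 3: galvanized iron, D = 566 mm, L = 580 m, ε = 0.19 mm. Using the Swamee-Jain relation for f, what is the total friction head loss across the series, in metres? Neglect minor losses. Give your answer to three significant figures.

H ≈ 58.7 m

Pipe 1: V = 1.544 m/s, Re = 8.96×10^4, ε/D = 0.00442, f = 0.03066, h_1 = f(L/D)V²/2g = 58.69 m
Pipe 2: V = 0.1225 m/s, Re = 2.52×10^4, ε/D = 9.54×10^-4, f = 0.02682, h_2 = f(L/D)V²/2g = 0.009539 m
Pipe 3: V = 0.02222 m/s, Re = 1.07×10^4, ε/D = 3.36×10^-4, f = 0.03097, h_3 = f(L/D)V²/2g = 7.985×10^-4 m
Series → Q common, losses add: H = Σh = 58.70 m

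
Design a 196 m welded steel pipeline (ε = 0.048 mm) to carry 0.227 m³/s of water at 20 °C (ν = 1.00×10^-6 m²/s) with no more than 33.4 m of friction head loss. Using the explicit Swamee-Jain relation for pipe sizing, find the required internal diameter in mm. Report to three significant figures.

D ≈ 209 mm

Swamee-Jain (Type III): D = 0.66·[ε^1.25·(LQ²/(gh_f))^4.75 + ν·Q^9.4·(L/(gh_f))^5.2]^0.04
LQ²/(gh_f) = 0.03082; L/(gh_f) = 0.5982
Term 1 = ε^1.25·(…)^4.75 = 2.65×10^-13; Term 2 = ν·Q^9.4·(…)^5.2 = 6.11×10^-14
D = 0.66·(2.65×10^-13 + 6.11×10^-14)^0.04 = 0.2090 m = 209 mm
Check: V = 6.62 m/s, Re = 1.38×10^6, f = 0.01486, h_f = 31.1 m ≈ 33.4 m ✓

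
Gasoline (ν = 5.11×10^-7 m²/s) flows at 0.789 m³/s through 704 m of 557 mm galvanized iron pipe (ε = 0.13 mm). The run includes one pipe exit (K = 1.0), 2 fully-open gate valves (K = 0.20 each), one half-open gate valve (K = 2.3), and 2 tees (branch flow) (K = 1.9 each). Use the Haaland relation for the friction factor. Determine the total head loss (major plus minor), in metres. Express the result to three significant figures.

V = 4Q/(πD²) = 3.238 m/s; V²/2g = 0.5344 m
Re = 3.53×10^6, ε/D = 2.33×10^-4 → f = 0.01443 (Haaland)
Major: h_f = f(L/D)·V²/2g = 0.01443·1264·0.5344 = 9.746 m
Minor: ΣK = 7.50; h_m = ΣK·V²/2g = 4.008 m
Total H_L = 9.746 + 4.008 = 13.75 m

H_L ≈ 13.8 m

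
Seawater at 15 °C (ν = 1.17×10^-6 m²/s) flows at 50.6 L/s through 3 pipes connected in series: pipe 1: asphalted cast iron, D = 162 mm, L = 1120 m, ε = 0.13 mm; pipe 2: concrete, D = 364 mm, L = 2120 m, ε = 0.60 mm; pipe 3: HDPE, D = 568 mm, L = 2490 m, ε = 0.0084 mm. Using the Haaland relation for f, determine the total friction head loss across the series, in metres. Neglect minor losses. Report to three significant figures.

H ≈ 43.3 m

Pipe 1: V = 2.455 m/s, Re = 3.40×10^5, ε/D = 8.02×10^-4, f = 0.01954, h_1 = f(L/D)V²/2g = 41.49 m
Pipe 2: V = 0.4862 m/s, Re = 1.51×10^5, ε/D = 0.00165, f = 0.02347, h_2 = f(L/D)V²/2g = 1.647 m
Pipe 3: V = 0.1997 m/s, Re = 9.69×10^4, ε/D = 1.48×10^-5, f = 0.01799, h_3 = f(L/D)V²/2g = 0.1603 m
Series → Q common, losses add: H = Σh = 43.30 m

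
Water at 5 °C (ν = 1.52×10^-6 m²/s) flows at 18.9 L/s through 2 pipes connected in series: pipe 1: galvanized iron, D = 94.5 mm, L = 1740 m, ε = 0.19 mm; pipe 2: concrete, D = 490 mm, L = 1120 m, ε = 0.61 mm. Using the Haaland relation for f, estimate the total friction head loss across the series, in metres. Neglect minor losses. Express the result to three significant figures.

H ≈ 166 m

Pipe 1: V = 2.695 m/s, Re = 1.68×10^5, ε/D = 0.00201, f = 0.02443, h_1 = f(L/D)V²/2g = 166.5 m
Pipe 2: V = 0.1002 m/s, Re = 3.23×10^4, ε/D = 0.00124, f = 0.02590, h_2 = f(L/D)V²/2g = 0.03031 m
Series → Q common, losses add: H = Σh = 166.5 m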